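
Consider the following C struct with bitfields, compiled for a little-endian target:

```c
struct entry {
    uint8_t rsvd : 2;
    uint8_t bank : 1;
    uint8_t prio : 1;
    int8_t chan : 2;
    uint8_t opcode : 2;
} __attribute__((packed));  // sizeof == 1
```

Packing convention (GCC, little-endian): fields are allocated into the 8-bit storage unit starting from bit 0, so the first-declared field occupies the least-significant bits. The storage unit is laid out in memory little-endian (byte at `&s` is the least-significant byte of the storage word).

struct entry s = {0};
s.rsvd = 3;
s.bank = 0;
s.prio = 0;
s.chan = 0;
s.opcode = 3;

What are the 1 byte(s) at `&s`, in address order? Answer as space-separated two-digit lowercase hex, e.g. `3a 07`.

c3

rsvd (2b) val=3 bits=0x3 at bit 0: 0x03
bank (1b) val=0 bits=0x0 at bit 2: 0x03
prio (1b) val=0 bits=0x0 at bit 3: 0x03
chan (2b) val=0 bits=0x0 at bit 4: 0x03
opcode (2b) val=3 bits=0x3 at bit 6: 0xc3
word = 0xc3 → little-endian bytes:
  [0]=0xc3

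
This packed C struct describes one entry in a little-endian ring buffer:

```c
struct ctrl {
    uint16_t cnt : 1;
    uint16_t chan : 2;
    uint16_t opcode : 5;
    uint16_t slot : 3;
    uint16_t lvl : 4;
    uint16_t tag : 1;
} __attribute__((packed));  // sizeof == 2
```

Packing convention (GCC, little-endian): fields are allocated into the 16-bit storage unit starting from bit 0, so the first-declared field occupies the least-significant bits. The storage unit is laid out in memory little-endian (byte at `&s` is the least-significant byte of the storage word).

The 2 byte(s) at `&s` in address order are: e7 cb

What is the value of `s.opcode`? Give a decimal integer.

28

[0]=0xe7 [1]=0xcb (little-endian) → word 0xcbe7
cnt:1 @ bit 0 → (0xcbe7>>0)&0x1 = 0x1
chan:2 @ bit 1 → (0xcbe7>>1)&0x3 = 0x3
opcode:5 @ bit 3 → (0xcbe7>>3)&0x1f = 0x1c  ←
slot:3 @ bit 8 → (0xcbe7>>8)&0x7 = 0x3
lvl:4 @ bit 11 → (0xcbe7>>11)&0xf = 0x9
tag:1 @ bit 15 → (0xcbe7>>15)&0x1 = 0x1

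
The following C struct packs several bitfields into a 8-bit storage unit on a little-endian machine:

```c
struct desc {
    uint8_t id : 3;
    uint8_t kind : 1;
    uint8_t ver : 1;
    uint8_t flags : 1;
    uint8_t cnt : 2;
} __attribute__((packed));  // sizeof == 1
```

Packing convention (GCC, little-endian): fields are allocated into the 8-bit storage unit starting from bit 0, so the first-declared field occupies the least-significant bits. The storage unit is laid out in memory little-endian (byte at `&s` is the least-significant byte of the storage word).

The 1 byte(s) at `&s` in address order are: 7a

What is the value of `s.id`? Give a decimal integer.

2

[0]=0x7a (little-endian) → word 0x7a
id:3 @ bit 0 → (0x7a>>0)&0x7 = 0x2  ←
kind:1 @ bit 3 → (0x7a>>3)&0x1 = 0x1
ver:1 @ bit 4 → (0x7a>>4)&0x1 = 0x1
flags:1 @ bit 5 → (0x7a>>5)&0x1 = 0x1
cnt:2 @ bit 6 → (0x7a>>6)&0x3 = 0x1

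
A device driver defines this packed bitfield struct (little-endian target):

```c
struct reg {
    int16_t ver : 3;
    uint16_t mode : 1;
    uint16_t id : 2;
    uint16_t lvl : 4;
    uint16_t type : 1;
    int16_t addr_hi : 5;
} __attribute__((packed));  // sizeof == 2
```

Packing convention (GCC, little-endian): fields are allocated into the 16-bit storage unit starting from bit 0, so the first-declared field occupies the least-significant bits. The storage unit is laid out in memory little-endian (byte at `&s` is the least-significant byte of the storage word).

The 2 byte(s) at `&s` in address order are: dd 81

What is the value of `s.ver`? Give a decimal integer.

[0]=0xdd [1]=0x81 (little-endian) → word 0x81dd
ver:3 @ bit 0 → (0x81dd>>0)&0x7 = 0x5  ←
mode:1 @ bit 3 → (0x81dd>>3)&0x1 = 0x1
id:2 @ bit 4 → (0x81dd>>4)&0x3 = 0x1
lvl:4 @ bit 6 → (0x81dd>>6)&0xf = 0x7
type:1 @ bit 10 → (0x81dd>>10)&0x1 = 0x0
addr_hi:5 @ bit 11 → (0x81dd>>11)&0x1f = 0x10
ver signed 3b, MSB=1: 5 - 8 = -3

-3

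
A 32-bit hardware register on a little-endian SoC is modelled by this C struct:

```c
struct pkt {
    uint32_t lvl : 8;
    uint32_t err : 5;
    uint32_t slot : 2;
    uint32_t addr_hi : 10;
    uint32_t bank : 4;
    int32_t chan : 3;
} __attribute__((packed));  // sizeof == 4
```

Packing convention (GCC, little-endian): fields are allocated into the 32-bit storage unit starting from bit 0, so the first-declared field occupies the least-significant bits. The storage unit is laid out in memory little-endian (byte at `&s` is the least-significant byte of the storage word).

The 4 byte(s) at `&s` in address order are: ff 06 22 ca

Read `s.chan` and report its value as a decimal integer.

-2

[0]=0xff [1]=0x06 [2]=0x22 [3]=0xca (little-endian) → word 0xca2206ff
lvl [0+:8] = (word>>0) & 0xff = 255
err [8+:5] = (word>>8) & 0x1f = 6
slot [13+:2] = (word>>13) & 0x3 = 0
addr_hi [15+:10] = (word>>15) & 0x3ff = 68
bank [25+:4] = (word>>25) & 0xf = 5
chan [29+:3] = (word>>29) & 0x7 = 6  ←
chan signed 3b, MSB=1: 6 - 8 = -2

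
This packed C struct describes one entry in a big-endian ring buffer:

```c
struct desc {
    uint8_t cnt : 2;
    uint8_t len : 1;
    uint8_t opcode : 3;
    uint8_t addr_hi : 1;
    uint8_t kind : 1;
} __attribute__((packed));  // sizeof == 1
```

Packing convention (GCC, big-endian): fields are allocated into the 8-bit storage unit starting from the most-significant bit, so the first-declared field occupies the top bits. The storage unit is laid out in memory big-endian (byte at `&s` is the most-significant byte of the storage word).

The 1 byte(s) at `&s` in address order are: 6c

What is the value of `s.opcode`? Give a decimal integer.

3

[0]=0x6c (big-endian) → word 0x6c
cnt [6+:2] = (word>>6) & 0x3 = 1
len [5+:1] = (word>>5) & 0x1 = 1
opcode [2+:3] = (word>>2) & 0x7 = 3  ←
addr_hi [1+:1] = (word>>1) & 0x1 = 0
kind [0+:1] = (word>>0) & 0x1 = 0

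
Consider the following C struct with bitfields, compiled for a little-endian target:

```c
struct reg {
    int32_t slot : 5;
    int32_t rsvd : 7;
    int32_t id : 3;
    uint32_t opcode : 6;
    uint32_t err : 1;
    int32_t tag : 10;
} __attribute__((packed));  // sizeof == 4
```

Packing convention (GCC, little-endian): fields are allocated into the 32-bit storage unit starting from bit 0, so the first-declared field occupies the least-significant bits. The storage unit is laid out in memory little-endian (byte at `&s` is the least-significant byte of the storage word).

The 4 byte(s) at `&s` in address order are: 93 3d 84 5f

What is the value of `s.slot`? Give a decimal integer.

-13

[0]=0x93 [1]=0x3d [2]=0x84 [3]=0x5f (little-endian) → word 0x5f843d93
slot [0+:5] = (word>>0) & 0x1f = 19  ←
rsvd [5+:7] = (word>>5) & 0x7f = 108
id [12+:3] = (word>>12) & 0x7 = 3
opcode [15+:6] = (word>>15) & 0x3f = 8
err [21+:1] = (word>>21) & 0x1 = 0
tag [22+:10] = (word>>22) & 0x3ff = 382
slot signed 5b, MSB=1: 19 - 32 = -13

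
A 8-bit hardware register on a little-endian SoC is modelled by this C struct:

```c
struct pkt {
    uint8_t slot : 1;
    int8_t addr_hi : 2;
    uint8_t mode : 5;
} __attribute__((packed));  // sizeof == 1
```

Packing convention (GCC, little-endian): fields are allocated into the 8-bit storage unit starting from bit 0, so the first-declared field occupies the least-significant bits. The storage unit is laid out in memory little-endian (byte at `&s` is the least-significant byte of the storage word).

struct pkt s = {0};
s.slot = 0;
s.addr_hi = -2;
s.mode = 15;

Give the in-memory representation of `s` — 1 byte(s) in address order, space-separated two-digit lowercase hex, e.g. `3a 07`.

[0+:1] slot=0 & 0x1 = 0x0; word=0x00
[1+:2] addr_hi=-2 & 0x3 = 0x2; word=0x04
[3+:5] mode=15 & 0x1f = 0xf; word=0x7c
word = 0x7c → little-endian bytes:
  [0]=0x7c

7c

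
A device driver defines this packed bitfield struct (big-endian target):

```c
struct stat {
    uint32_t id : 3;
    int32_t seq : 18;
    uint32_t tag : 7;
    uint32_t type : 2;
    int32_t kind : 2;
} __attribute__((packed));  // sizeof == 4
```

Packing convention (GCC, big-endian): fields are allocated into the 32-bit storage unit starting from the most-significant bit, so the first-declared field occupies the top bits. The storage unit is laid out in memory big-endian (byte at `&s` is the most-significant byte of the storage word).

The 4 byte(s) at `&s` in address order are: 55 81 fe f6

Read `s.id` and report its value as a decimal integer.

[0]=0x55 [1]=0x81 [2]=0xfe [3]=0xf6 (big-endian) → word 0x5581fef6
id [29+:3] = (word>>29) & 0x7 = 2  ←
seq [11+:18] = (word>>11) & 0x3ffff = 176191
tag [4+:7] = (word>>4) & 0x7f = 111
type [2+:2] = (word>>2) & 0x3 = 1
kind [0+:2] = (word>>0) & 0x3 = 2

2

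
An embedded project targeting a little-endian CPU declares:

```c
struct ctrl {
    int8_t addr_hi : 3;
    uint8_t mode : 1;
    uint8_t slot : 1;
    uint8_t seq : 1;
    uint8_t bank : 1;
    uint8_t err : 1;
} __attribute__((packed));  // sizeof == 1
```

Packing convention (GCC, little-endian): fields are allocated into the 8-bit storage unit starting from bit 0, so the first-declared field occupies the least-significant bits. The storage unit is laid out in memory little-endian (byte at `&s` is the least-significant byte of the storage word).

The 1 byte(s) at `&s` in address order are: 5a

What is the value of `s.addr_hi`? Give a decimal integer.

[0]=0x5a (little-endian) → word 0x5a
addr_hi:3 @ bit 0 → (0x5a>>0)&0x7 = 0x2  ←
mode:1 @ bit 3 → (0x5a>>3)&0x1 = 0x1
slot:1 @ bit 4 → (0x5a>>4)&0x1 = 0x1
seq:1 @ bit 5 → (0x5a>>5)&0x1 = 0x0
bank:1 @ bit 6 → (0x5a>>6)&0x1 = 0x1
err:1 @ bit 7 → (0x5a>>7)&0x1 = 0x0
addr_hi signed 3b, MSB=0: value = 2

2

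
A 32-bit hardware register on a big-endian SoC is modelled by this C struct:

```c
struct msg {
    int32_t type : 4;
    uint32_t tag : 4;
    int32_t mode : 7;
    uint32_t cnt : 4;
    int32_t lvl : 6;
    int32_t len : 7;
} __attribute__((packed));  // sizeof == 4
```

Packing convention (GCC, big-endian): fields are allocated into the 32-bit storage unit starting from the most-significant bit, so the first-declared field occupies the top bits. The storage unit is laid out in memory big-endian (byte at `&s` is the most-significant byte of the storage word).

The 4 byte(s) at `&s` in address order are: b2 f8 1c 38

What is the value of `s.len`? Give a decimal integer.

56

[0]=0xb2 [1]=0xf8 [2]=0x1c [3]=0x38 (big-endian) → word 0xb2f81c38
type:4 @ bit 28 → (0xb2f81c38>>28)&0xf = 0xb
tag:4 @ bit 24 → (0xb2f81c38>>24)&0xf = 0x2
mode:7 @ bit 17 → (0xb2f81c38>>17)&0x7f = 0x7c
cnt:4 @ bit 13 → (0xb2f81c38>>13)&0xf = 0x0
lvl:6 @ bit 7 → (0xb2f81c38>>7)&0x3f = 0x38
len:7 @ bit 0 → (0xb2f81c38>>0)&0x7f = 0x38  ←
len signed 7b, MSB=0: value = 56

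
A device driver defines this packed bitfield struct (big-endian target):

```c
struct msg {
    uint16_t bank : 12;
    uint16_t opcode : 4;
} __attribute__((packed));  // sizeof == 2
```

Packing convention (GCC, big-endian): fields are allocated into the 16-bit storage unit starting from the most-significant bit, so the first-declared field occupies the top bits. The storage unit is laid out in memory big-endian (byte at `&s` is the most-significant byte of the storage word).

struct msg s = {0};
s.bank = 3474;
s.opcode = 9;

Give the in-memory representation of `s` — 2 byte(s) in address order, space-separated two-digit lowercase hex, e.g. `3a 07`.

d9 29

bank:12 = 3474 → 0xd92 << 4 → word 0xd920
opcode:4 = 9 → 0x9 << 0 → word 0xd929
word = 0xd929 → big-endian bytes:
  [0]=0xd9  [1]=0x29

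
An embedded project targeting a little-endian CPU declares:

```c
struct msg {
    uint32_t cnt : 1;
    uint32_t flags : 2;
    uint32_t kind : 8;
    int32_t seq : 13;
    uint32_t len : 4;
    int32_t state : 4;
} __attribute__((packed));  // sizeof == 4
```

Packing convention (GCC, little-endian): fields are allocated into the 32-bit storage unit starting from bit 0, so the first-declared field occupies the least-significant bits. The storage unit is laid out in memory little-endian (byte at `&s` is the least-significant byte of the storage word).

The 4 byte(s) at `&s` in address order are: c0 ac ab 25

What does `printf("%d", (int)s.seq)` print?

-2699

[0]=0xc0 [1]=0xac [2]=0xab [3]=0x25 (little-endian) → word 0x25abacc0
cnt [0+:1] = (word>>0) & 0x1 = 0
flags [1+:2] = (word>>1) & 0x3 = 0
kind [3+:8] = (word>>3) & 0xff = 152
seq [11+:13] = (word>>11) & 0x1fff = 5493  ←
len [24+:4] = (word>>24) & 0xf = 5
state [28+:4] = (word>>28) & 0xf = 2
seq signed 13b, MSB=1: 5493 - 8192 = -2699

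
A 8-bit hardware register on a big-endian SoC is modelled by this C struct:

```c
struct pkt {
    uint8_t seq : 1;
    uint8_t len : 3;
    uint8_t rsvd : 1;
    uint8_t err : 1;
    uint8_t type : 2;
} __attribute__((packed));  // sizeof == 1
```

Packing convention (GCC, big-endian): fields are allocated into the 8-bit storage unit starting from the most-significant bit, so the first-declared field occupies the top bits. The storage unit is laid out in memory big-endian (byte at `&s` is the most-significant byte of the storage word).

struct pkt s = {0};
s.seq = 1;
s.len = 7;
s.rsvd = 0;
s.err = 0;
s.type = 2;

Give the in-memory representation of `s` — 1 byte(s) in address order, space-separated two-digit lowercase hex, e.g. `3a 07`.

[7+:1] seq=1 & 0x1 = 0x1; word=0x80
[4+:3] len=7 & 0x7 = 0x7; word=0xf0
[3+:1] rsvd=0 & 0x1 = 0x0; word=0xf0
[2+:1] err=0 & 0x1 = 0x0; word=0xf0
[0+:2] type=2 & 0x3 = 0x2; word=0xf2
word = 0xf2 → big-endian bytes:
  [0]=0xf2

f2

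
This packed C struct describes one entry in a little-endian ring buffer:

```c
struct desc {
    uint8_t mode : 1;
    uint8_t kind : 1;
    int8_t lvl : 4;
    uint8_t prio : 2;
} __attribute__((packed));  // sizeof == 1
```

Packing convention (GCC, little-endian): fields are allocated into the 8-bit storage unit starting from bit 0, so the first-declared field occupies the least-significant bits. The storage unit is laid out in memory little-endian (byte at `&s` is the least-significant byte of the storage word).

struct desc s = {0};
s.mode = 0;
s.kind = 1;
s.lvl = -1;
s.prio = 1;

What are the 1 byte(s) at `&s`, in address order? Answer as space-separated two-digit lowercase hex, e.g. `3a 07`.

mode (1b) val=0 bits=0x0 at bit 0: 0x00
kind (1b) val=1 bits=0x1 at bit 1: 0x02
lvl (4b) val=-1 bits=0xf at bit 2: 0x3e
prio (2b) val=1 bits=0x1 at bit 6: 0x7e
word = 0x7e → little-endian bytes:
  [0]=0x7e

7e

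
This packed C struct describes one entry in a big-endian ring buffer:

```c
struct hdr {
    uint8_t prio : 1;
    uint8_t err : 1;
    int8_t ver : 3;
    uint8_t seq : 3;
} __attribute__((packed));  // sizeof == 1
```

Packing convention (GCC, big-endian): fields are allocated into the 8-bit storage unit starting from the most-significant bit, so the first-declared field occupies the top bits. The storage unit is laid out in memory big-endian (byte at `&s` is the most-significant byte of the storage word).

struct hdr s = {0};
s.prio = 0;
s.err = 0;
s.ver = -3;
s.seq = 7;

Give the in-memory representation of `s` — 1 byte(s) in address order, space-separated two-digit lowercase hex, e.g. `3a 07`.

prio (1b) val=0 bits=0x0 at bit 7: 0x00
err (1b) val=0 bits=0x0 at bit 6: 0x00
ver (3b) val=-3 bits=0x5 at bit 3: 0x28
seq (3b) val=7 bits=0x7 at bit 0: 0x2f
word = 0x2f → big-endian bytes:
  [0]=0x2f

2f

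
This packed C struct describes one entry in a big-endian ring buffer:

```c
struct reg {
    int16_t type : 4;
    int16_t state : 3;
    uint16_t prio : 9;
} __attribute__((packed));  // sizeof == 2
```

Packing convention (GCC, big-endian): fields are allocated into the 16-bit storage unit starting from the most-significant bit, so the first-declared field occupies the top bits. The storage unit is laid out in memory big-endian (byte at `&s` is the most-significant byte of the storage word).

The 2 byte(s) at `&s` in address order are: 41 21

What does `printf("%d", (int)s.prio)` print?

[0]=0x41 [1]=0x21 (big-endian) → word 0x4121
type [12+:4] = (word>>12) & 0xf = 4
state [9+:3] = (word>>9) & 0x7 = 0
prio [0+:9] = (word>>0) & 0x1ff = 289  ←

289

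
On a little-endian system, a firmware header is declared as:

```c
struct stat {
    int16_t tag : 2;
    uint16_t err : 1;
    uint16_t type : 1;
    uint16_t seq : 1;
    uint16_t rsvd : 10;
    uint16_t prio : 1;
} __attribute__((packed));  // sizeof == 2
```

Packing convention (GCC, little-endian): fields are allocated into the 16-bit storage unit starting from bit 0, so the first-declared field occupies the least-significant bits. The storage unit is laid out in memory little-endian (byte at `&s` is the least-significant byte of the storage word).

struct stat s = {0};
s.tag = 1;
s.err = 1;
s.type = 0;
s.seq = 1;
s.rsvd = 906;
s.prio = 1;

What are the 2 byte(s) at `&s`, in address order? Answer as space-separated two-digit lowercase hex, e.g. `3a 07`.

[0+:2] tag=1 & 0x3 = 0x1; word=0x0001
[2+:1] err=1 & 0x1 = 0x1; word=0x0005
[3+:1] type=0 & 0x1 = 0x0; word=0x0005
[4+:1] seq=1 & 0x1 = 0x1; word=0x0015
[5+:10] rsvd=906 & 0x3ff = 0x38a; word=0x7155
[15+:1] prio=1 & 0x1 = 0x1; word=0xf155
word = 0xf155 → little-endian bytes:
  [0]=0x55  [1]=0xf1

55 f1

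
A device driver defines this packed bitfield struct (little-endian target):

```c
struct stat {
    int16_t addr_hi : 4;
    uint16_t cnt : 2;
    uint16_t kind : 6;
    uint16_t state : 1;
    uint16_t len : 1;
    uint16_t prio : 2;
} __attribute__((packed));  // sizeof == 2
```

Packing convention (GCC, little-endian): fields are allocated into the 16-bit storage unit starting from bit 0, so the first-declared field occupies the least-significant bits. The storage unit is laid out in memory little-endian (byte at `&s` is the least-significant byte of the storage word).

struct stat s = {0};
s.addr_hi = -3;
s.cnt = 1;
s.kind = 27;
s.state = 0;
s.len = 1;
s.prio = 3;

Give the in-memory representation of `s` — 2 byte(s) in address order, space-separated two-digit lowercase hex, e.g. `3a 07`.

addr_hi (4b) val=-3 bits=0xd at bit 0: 0x000d
cnt (2b) val=1 bits=0x1 at bit 4: 0x001d
kind (6b) val=27 bits=0x1b at bit 6: 0x06dd
state (1b) val=0 bits=0x0 at bit 12: 0x06dd
len (1b) val=1 bits=0x1 at bit 13: 0x26dd
prio (2b) val=3 bits=0x3 at bit 14: 0xe6dd
word = 0xe6dd → little-endian bytes:
  [0]=0xdd  [1]=0xe6

dd e6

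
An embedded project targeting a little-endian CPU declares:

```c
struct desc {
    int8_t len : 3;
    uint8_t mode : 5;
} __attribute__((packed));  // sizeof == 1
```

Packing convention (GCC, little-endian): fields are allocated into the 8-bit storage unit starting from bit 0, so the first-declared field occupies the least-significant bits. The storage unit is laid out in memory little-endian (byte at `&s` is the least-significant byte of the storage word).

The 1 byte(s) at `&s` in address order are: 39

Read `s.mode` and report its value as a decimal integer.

7

[0]=0x39 (little-endian) → word 0x39
len:3 @ bit 0 → (0x39>>0)&0x7 = 0x1
mode:5 @ bit 3 → (0x39>>3)&0x1f = 0x7  ←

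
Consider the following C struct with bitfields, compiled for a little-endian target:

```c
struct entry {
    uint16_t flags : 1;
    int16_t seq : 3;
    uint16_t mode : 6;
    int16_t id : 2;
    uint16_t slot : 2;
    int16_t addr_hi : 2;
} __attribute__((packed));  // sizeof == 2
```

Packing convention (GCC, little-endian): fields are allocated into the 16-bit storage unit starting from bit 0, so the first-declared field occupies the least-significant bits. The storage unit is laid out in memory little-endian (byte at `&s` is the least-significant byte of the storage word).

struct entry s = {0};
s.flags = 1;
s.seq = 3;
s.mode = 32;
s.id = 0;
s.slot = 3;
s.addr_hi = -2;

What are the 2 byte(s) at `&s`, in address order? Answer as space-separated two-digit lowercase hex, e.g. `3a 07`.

flags (1b) val=1 bits=0x1 at bit 0: 0x0001
seq (3b) val=3 bits=0x3 at bit 1: 0x0007
mode (6b) val=32 bits=0x20 at bit 4: 0x0207
id (2b) val=0 bits=0x0 at bit 10: 0x0207
slot (2b) val=3 bits=0x3 at bit 12: 0x3207
addr_hi (2b) val=-2 bits=0x2 at bit 14: 0xb207
word = 0xb207 → little-endian bytes:
  [0]=0x07  [1]=0xb2

07 b2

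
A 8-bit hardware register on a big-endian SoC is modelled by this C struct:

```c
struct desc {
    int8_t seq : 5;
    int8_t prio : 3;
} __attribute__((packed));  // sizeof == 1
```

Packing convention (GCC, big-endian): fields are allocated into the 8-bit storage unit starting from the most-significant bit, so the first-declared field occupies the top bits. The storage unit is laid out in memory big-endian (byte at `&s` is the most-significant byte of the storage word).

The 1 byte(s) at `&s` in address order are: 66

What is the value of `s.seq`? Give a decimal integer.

[0]=0x66 (big-endian) → word 0x66
seq:5 @ bit 3 → (0x66>>3)&0x1f = 0xc  ←
prio:3 @ bit 0 → (0x66>>0)&0x7 = 0x6
seq signed 5b, MSB=0: value = 12

12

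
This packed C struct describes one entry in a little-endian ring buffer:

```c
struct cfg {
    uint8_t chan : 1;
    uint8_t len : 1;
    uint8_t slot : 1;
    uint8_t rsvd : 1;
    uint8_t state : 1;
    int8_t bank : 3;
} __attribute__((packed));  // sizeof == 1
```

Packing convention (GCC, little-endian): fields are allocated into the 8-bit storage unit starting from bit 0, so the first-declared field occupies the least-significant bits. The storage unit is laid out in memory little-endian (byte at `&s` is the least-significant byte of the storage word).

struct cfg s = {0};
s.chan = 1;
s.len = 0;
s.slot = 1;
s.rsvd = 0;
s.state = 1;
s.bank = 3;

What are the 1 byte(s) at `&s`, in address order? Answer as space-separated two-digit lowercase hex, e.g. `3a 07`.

chan:1 = 1 → 0x1 << 0 → word 0x01
len:1 = 0 → 0x0 << 1 → word 0x01
slot:1 = 1 → 0x1 << 2 → word 0x05
rsvd:1 = 0 → 0x0 << 3 → word 0x05
state:1 = 1 → 0x1 << 4 → word 0x15
bank:3 = 3 → 0x3 << 5 → word 0x75
word = 0x75 → little-endian bytes:
  [0]=0x75

75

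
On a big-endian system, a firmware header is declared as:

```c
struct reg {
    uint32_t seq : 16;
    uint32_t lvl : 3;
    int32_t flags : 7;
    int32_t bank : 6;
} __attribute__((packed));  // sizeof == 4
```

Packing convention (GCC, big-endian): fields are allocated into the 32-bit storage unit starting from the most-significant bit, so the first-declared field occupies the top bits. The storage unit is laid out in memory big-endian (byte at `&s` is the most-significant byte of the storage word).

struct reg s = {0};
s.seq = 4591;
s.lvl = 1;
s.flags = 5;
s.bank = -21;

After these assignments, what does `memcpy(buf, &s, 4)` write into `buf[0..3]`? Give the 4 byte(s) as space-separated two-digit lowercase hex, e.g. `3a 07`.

seq (16b) val=4591 bits=0x11ef at bit 16: 0x11ef0000
lvl (3b) val=1 bits=0x1 at bit 13: 0x11ef2000
flags (7b) val=5 bits=0x5 at bit 6: 0x11ef2140
bank (6b) val=-21 bits=0x2b at bit 0: 0x11ef216b
word = 0x11ef216b → big-endian bytes:
  [0]=0x11  [1]=0xef  [2]=0x21  [3]=0x6b

11 ef 21 6b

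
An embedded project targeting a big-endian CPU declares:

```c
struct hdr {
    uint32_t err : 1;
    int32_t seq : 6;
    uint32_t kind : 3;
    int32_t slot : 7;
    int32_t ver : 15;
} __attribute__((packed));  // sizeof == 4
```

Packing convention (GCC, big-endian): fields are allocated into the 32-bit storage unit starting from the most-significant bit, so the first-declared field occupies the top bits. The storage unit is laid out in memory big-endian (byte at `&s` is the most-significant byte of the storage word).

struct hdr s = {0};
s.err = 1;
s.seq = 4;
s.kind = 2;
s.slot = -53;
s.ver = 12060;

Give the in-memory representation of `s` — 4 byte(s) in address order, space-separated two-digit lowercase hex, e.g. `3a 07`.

err (1b) val=1 bits=0x1 at bit 31: 0x80000000
seq (6b) val=4 bits=0x4 at bit 25: 0x88000000
kind (3b) val=2 bits=0x2 at bit 22: 0x88800000
slot (7b) val=-53 bits=0x4b at bit 15: 0x88a58000
ver (15b) val=12060 bits=0x2f1c at bit 0: 0x88a5af1c
word = 0x88a5af1c → big-endian bytes:
  [0]=0x88  [1]=0xa5  [2]=0xaf  [3]=0x1c

88 a5 af 1c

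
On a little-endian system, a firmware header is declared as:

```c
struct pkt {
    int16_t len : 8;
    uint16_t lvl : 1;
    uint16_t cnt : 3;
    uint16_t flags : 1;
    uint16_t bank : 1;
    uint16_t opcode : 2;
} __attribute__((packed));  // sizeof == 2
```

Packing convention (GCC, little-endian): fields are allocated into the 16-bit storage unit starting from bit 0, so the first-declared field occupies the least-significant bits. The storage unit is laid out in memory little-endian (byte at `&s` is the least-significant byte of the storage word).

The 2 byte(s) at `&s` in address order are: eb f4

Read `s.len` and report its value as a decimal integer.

[0]=0xeb [1]=0xf4 (little-endian) → word 0xf4eb
len:8 @ bit 0 → (0xf4eb>>0)&0xff = 0xeb  ←
lvl:1 @ bit 8 → (0xf4eb>>8)&0x1 = 0x0
cnt:3 @ bit 9 → (0xf4eb>>9)&0x7 = 0x2
flags:1 @ bit 12 → (0xf4eb>>12)&0x1 = 0x1
bank:1 @ bit 13 → (0xf4eb>>13)&0x1 = 0x1
opcode:2 @ bit 14 → (0xf4eb>>14)&0x3 = 0x3
len signed 8b, MSB=1: 235 - 256 = -21

-21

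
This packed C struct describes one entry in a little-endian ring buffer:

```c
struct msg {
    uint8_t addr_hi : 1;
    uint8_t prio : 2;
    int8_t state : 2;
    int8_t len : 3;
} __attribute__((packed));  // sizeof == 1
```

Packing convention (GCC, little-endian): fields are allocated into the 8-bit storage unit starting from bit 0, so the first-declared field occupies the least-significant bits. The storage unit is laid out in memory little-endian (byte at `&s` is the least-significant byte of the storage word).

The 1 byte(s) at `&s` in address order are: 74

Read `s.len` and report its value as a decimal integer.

[0]=0x74 (little-endian) → word 0x74
addr_hi:1 @ bit 0 → (0x74>>0)&0x1 = 0x0
prio:2 @ bit 1 → (0x74>>1)&0x3 = 0x2
state:2 @ bit 3 → (0x74>>3)&0x3 = 0x2
len:3 @ bit 5 → (0x74>>5)&0x7 = 0x3  ←
len signed 3b, MSB=0: value = 3

3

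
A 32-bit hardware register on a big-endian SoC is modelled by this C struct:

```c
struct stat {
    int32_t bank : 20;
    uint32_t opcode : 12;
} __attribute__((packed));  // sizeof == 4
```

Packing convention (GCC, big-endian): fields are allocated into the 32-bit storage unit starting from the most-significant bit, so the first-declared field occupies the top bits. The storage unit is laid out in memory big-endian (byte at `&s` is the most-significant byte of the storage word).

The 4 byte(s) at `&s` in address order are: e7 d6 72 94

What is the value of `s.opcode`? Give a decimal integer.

[0]=0xe7 [1]=0xd6 [2]=0x72 [3]=0x94 (big-endian) → word 0xe7d67294
bank:20 @ bit 12 → (0xe7d67294>>12)&0xfffff = 0xe7d67
opcode:12 @ bit 0 → (0xe7d67294>>0)&0xfff = 0x294  ←

660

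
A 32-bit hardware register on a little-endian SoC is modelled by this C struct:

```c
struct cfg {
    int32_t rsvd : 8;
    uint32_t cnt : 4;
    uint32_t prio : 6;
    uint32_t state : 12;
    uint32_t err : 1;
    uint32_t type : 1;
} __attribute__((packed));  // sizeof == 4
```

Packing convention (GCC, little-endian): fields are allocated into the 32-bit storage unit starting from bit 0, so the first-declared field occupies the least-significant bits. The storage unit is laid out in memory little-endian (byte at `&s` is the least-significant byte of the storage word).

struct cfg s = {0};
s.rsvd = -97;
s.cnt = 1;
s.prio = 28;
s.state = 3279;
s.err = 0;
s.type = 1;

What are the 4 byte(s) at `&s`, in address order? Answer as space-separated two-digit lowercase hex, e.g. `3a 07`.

rsvd:8 = -97 → 0x9f << 0 → word 0x0000009f
cnt:4 = 1 → 0x1 << 8 → word 0x0000019f
prio:6 = 28 → 0x1c << 12 → word 0x0001c19f
state:12 = 3279 → 0xccf << 18 → word 0x333dc19f
err:1 = 0 → 0x0 << 30 → word 0x333dc19f
type:1 = 1 → 0x1 << 31 → word 0xb33dc19f
word = 0xb33dc19f → little-endian bytes:
  [0]=0x9f  [1]=0xc1  [2]=0x3d  [3]=0xb3

9f c1 3d b3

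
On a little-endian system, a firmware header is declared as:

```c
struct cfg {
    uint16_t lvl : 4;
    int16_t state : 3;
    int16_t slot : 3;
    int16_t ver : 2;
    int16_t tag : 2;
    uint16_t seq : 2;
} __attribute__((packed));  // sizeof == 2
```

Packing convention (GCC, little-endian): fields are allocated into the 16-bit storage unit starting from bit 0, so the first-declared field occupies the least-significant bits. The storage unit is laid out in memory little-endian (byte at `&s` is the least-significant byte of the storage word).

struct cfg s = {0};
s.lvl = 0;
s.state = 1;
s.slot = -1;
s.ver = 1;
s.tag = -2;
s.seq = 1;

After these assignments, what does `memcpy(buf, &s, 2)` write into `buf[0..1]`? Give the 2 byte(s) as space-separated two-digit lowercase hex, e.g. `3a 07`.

[0+:4] lvl=0 & 0xf = 0x0; word=0x0000
[4+:3] state=1 & 0x7 = 0x1; word=0x0010
[7+:3] slot=-1 & 0x7 = 0x7; word=0x0390
[10+:2] ver=1 & 0x3 = 0x1; word=0x0790
[12+:2] tag=-2 & 0x3 = 0x2; word=0x2790
[14+:2] seq=1 & 0x3 = 0x1; word=0x6790
word = 0x6790 → little-endian bytes:
  [0]=0x90  [1]=0x67

90 67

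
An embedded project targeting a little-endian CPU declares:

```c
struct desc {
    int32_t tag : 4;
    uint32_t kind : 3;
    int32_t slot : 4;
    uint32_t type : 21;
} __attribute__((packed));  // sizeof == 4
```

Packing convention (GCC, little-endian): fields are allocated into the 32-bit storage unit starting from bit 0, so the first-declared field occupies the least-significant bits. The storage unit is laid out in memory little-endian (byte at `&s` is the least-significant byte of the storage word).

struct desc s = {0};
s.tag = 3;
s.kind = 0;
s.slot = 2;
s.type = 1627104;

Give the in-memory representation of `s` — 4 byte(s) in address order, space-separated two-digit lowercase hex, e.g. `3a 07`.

tag (4b) val=3 bits=0x3 at bit 0: 0x00000003
kind (3b) val=0 bits=0x0 at bit 4: 0x00000003
slot (4b) val=2 bits=0x2 at bit 7: 0x00000103
type (21b) val=1627104 bits=0x18d3e0 at bit 11: 0xc69f0103
word = 0xc69f0103 → little-endian bytes:
  [0]=0x03  [1]=0x01  [2]=0x9f  [3]=0xc6

03 01 9f c6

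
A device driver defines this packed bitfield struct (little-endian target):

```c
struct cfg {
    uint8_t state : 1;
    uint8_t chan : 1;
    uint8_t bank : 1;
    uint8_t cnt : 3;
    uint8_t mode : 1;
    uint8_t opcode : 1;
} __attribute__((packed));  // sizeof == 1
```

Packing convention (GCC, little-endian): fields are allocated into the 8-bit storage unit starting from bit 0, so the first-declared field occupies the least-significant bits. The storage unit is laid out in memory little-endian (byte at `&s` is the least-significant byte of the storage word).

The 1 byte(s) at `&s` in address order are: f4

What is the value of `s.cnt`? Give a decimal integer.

[0]=0xf4 (little-endian) → word 0xf4
state:1 @ bit 0 → (0xf4>>0)&0x1 = 0x0
chan:1 @ bit 1 → (0xf4>>1)&0x1 = 0x0
bank:1 @ bit 2 → (0xf4>>2)&0x1 = 0x1
cnt:3 @ bit 3 → (0xf4>>3)&0x7 = 0x6  ←
mode:1 @ bit 6 → (0xf4>>6)&0x1 = 0x1
opcode:1 @ bit 7 → (0xf4>>7)&0x1 = 0x1

6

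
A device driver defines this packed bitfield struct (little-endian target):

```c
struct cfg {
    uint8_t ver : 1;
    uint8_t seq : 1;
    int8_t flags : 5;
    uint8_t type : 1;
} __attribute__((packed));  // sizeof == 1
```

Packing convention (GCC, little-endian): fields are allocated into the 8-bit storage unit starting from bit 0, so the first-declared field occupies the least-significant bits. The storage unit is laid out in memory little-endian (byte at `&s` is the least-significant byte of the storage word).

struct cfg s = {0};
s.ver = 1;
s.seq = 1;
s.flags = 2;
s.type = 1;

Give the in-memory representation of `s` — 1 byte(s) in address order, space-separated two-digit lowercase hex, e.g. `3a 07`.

8b

[0+:1] ver=1 & 0x1 = 0x1; word=0x01
[1+:1] seq=1 & 0x1 = 0x1; word=0x03
[2+:5] flags=2 & 0x1f = 0x2; word=0x0b
[7+:1] type=1 & 0x1 = 0x1; word=0x8b
word = 0x8b → little-endian bytes:
  [0]=0x8b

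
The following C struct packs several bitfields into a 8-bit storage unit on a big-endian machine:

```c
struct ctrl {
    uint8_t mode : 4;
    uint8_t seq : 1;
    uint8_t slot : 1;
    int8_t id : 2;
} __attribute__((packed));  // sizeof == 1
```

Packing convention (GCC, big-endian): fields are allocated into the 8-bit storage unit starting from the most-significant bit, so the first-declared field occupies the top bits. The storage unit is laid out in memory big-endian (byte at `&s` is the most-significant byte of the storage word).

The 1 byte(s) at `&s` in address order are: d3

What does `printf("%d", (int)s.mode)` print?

13

[0]=0xd3 (big-endian) → word 0xd3
mode:4 @ bit 4 → (0xd3>>4)&0xf = 0xd  ←
seq:1 @ bit 3 → (0xd3>>3)&0x1 = 0x0
slot:1 @ bit 2 → (0xd3>>2)&0x1 = 0x0
id:2 @ bit 0 → (0xd3>>0)&0x3 = 0x3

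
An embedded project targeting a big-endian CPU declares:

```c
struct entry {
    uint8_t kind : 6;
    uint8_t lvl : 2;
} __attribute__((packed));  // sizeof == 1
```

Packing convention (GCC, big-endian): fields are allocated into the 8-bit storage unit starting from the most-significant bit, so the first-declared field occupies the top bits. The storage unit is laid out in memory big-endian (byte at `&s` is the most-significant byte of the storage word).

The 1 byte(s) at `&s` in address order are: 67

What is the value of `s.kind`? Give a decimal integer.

25

[0]=0x67 (big-endian) → word 0x67
kind [2+:6] = (word>>2) & 0x3f = 25  ←
lvl [0+:2] = (word>>0) & 0x3 = 3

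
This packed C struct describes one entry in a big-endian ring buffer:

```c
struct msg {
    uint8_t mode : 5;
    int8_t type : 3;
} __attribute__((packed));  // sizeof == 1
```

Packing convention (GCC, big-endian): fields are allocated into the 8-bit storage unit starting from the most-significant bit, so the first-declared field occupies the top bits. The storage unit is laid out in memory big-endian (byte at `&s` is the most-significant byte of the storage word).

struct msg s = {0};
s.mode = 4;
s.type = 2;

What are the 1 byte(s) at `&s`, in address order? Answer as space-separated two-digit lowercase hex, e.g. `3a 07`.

22

mode:5 = 4 → 0x4 << 3 → word 0x20
type:3 = 2 → 0x2 << 0 → word 0x22
word = 0x22 → big-endian bytes:
  [0]=0x22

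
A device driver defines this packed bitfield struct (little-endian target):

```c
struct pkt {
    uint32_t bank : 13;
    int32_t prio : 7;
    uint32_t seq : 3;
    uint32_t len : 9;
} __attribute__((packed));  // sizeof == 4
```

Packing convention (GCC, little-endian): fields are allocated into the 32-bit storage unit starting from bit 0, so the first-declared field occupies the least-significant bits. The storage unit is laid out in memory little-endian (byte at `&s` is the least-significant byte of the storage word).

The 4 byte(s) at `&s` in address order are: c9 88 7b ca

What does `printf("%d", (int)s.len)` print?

[0]=0xc9 [1]=0x88 [2]=0x7b [3]=0xca (little-endian) → word 0xca7b88c9
bank:13 @ bit 0 → (0xca7b88c9>>0)&0x1fff = 0x8c9
prio:7 @ bit 13 → (0xca7b88c9>>13)&0x7f = 0x5c
seq:3 @ bit 20 → (0xca7b88c9>>20)&0x7 = 0x7
len:9 @ bit 23 → (0xca7b88c9>>23)&0x1ff = 0x194  ←

404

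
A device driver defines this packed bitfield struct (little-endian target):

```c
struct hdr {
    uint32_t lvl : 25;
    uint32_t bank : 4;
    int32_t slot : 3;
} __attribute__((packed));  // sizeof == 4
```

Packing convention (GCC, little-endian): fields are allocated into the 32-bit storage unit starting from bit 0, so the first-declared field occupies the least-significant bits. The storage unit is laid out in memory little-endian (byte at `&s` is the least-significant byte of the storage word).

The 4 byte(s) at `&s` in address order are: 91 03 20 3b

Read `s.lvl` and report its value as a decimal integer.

[0]=0x91 [1]=0x03 [2]=0x20 [3]=0x3b (little-endian) → word 0x3b200391
lvl:25 @ bit 0 → (0x3b200391>>0)&0x1ffffff = 0x1200391  ←
bank:4 @ bit 25 → (0x3b200391>>25)&0xf = 0xd
slot:3 @ bit 29 → (0x3b200391>>29)&0x7 = 0x1

18875281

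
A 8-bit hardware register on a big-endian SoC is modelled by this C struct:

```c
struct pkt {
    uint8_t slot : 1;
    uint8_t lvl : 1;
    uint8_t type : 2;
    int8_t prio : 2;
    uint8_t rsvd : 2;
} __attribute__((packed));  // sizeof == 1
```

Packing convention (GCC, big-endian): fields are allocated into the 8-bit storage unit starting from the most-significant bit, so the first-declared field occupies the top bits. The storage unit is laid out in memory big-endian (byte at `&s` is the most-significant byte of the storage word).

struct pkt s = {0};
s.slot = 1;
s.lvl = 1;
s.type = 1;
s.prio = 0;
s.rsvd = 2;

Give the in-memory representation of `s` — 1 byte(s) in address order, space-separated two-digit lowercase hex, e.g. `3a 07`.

slot (1b) val=1 bits=0x1 at bit 7: 0x80
lvl (1b) val=1 bits=0x1 at bit 6: 0xc0
type (2b) val=1 bits=0x1 at bit 4: 0xd0
prio (2b) val=0 bits=0x0 at bit 2: 0xd0
rsvd (2b) val=2 bits=0x2 at bit 0: 0xd2
word = 0xd2 → big-endian bytes:
  [0]=0xd2

d2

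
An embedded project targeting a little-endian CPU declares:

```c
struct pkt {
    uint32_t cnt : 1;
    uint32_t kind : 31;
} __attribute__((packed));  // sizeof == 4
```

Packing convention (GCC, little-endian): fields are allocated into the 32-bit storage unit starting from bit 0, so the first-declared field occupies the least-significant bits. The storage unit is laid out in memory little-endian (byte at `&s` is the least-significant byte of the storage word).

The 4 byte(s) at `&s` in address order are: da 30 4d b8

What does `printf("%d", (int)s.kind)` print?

[0]=0xda [1]=0x30 [2]=0x4d [3]=0xb8 (little-endian) → word 0xb84d30da
cnt:1 @ bit 0 → (0xb84d30da>>0)&0x1 = 0x0
kind:31 @ bit 1 → (0xb84d30da>>1)&0x7fffffff = 0x5c26986d  ←

1546033261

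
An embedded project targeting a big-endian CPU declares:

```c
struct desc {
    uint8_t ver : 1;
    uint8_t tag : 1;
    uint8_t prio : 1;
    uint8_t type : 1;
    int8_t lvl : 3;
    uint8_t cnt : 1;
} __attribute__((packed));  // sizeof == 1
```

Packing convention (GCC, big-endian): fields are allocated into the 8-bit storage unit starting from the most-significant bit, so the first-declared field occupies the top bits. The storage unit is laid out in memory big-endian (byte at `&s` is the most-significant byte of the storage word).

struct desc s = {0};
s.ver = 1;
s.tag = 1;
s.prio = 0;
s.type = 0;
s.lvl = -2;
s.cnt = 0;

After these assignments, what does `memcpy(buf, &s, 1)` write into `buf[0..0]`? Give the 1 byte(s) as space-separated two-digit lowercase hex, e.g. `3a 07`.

cc

ver:1 = 1 → 0x1 << 7 → word 0x80
tag:1 = 1 → 0x1 << 6 → word 0xc0
prio:1 = 0 → 0x0 << 5 → word 0xc0
type:1 = 0 → 0x0 << 4 → word 0xc0
lvl:3 = -2 → 0x6 << 1 → word 0xcc
cnt:1 = 0 → 0x0 << 0 → word 0xcc
word = 0xcc → big-endian bytes:
  [0]=0xcc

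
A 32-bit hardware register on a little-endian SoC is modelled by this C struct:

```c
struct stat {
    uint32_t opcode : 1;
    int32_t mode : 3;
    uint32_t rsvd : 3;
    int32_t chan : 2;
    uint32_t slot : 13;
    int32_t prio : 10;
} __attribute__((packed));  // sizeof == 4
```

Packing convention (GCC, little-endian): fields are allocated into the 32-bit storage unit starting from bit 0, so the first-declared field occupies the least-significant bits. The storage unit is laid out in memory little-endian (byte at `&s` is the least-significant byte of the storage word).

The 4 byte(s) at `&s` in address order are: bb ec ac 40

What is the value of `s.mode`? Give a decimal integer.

[0]=0xbb [1]=0xec [2]=0xac [3]=0x40 (little-endian) → word 0x40acecbb
opcode [0+:1] = (word>>0) & 0x1 = 1
mode [1+:3] = (word>>1) & 0x7 = 5  ←
rsvd [4+:3] = (word>>4) & 0x7 = 3
chan [7+:2] = (word>>7) & 0x3 = 1
slot [9+:13] = (word>>9) & 0x1fff = 5750
prio [22+:10] = (word>>22) & 0x3ff = 258
mode signed 3b, MSB=1: 5 - 8 = -3

-3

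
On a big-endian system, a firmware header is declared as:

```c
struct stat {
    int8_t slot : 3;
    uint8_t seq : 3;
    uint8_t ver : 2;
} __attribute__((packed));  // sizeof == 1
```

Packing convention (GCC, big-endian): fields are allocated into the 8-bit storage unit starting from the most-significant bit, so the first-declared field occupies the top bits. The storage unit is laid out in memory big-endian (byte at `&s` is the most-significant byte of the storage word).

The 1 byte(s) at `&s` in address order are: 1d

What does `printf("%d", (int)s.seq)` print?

[0]=0x1d (big-endian) → word 0x1d
slot:3 @ bit 5 → (0x1d>>5)&0x7 = 0x0
seq:3 @ bit 2 → (0x1d>>2)&0x7 = 0x7  ←
ver:2 @ bit 0 → (0x1d>>0)&0x3 = 0x1

7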